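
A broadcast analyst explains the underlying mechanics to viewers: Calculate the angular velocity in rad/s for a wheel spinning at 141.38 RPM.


omega = RPM * 2 * pi / 60
omega = 141.38 * 2 * 3.14159 / 60
omega = 888.3167 / 60 = 14.8053 rad/s

14.8053 rad/s


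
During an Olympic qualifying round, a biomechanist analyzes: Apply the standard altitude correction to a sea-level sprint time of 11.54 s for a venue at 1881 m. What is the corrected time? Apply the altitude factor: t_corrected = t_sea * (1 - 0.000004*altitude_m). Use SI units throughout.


Correction factor = 1 - 0.000004 * 1881 = 0.992476
t_corrected = t_sea * factor = 11.54 * 0.992476
t_corrected = 11.4532 s

11.4532 s


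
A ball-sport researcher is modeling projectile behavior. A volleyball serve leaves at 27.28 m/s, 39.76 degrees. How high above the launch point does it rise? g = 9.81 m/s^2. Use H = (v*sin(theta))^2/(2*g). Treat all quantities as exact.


H = (v*sin(theta))^2 / (2*g)
vy = v*sin(theta) = 27.28 * sin(39.76 deg) = 17.4476 m/s
H = vy^2 / (2*g) = 304.4172 / (2*9.81)
H = 304.4172 / 19.62 = 15.5157 m

15.5157 m


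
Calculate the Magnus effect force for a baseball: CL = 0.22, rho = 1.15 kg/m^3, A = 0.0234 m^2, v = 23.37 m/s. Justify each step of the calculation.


FM = 0.5 * CL * rho * A * v^2
FM = 0.5 * 0.22 * 1.15 * 0.0234 * 23.37^2
v^2 = 546.1569
FM = 0.5 * 0.22 * 1.15 * 0.0234 * 546.1569 = 1.6167 N

1.6167 N


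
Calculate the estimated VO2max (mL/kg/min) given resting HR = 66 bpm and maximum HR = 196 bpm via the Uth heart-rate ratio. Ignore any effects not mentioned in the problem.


VO2max = 15.3 * HRmax / HRrest
VO2max = 15.3 * 196 / 66
VO2max = 2998.8 / 66 = 45.4364 mL/kg/min

45.4364 mL/kg/min


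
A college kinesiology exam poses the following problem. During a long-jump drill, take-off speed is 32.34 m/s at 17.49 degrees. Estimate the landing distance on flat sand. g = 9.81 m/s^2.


R = v^2 * sin(2*theta) / g
Convert angle to radians: theta = 17.49 deg = 0.3053 rad
sin(2*theta) = sin(0.6105) = 0.5733
R = 32.34^2 * 0.5733 / 9.81
R = 1045.8756 * 0.5733 / 9.81 = 61.1203 m

61.1203 m


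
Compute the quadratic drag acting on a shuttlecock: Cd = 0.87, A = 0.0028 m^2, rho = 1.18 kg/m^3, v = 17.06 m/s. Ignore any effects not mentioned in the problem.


Fd = 0.5 * Cd * rho * A * v^2
Fd = 0.5 * 0.87 * 1.18 * 0.0028 * 17.06^2
v^2 = 291.0436
Fd = 0.5 * 0.87 * 1.18 * 0.0028 * 291.0436 = 0.4183 N

0.4183 N


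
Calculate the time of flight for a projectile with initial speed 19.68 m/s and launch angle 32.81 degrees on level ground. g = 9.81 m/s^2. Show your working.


T = 2*v*sin(theta)/g
sin(theta) = sin(32.81 deg) = 0.5419
T = 2*19.68*0.5419 / 9.81
T = 21.3274 / 9.81 = 2.174 s

2.174 s


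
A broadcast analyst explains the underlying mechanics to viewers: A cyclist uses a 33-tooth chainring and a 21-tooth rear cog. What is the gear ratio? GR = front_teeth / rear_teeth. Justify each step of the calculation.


GR = front_teeth / rear_teeth
GR = 33 / 21
GR = 1.5714

1.5714


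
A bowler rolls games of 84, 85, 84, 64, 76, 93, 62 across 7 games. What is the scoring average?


Average = sum / n
Sum = 548
Average = 548 / 7 = 78.2857

78.2857


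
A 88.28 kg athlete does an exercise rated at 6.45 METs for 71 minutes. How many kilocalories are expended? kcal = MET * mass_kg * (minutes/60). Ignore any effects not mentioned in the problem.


kcal = MET * mass * time_hr
Convert time: 71 min = 1.1833 hr
kcal = 6.45 * 88.28 * 1.1833
kcal = 673.7971 kcal

673.7971 kcal


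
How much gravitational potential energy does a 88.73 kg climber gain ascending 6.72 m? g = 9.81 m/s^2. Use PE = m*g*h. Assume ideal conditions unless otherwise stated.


PE = m * g * h
PE = 88.73 * 9.81 * 6.72
PE = 870.4413 * 6.72 = 5849.3655 J

5849.3655 J


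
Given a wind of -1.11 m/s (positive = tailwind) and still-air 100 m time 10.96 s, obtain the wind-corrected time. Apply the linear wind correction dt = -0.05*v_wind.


dt = -0.05 * v_wind = -0.05 * -1.11 = 0.0555 s
t_corrected = t_still + dt = 10.96 + (0.0555)
t_corrected = 11.0155 s

11.0155 s


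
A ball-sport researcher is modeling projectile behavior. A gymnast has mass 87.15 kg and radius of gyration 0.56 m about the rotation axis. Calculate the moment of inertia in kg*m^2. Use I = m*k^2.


I = m * k^2
I = 87.15 * 0.56^2
I = 87.15 * 0.3136 = 27.3302 kg*m^2

27.3302 kg*m^2


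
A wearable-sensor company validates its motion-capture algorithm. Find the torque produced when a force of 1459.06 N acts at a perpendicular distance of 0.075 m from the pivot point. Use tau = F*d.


tau = F * d
tau = 1459.06 * 0.075
tau = 109.4295 N*m

109.4295 N*m


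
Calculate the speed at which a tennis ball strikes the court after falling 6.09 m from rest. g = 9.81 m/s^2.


v = sqrt(2 * g * h)
v = sqrt(2 * 9.81 * 6.09)
v = sqrt(119.4858) = 10.931 m/s

10.931 m/s


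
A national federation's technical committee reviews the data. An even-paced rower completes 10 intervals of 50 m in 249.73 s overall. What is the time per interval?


Split time = total_time / n_laps = 249.73 / 10
Split time = 24.973 s per lap

24.973 s


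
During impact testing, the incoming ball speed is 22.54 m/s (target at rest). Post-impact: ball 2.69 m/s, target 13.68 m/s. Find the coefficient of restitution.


e = (v2_after - v1_after) / (v1_before - v2_before)
Numerator = 13.68 - 2.69 = 10.99
Denominator = 22.54 - 0 = 22.54
e = 10.99 / 22.54 = 0.4876

0.4876


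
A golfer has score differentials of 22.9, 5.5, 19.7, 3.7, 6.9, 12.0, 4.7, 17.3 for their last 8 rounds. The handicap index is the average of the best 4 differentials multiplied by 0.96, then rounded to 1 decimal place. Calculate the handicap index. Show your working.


All differentials: 22.9, 5.5, 19.7, 3.7, 6.9, 12.0, 4.7, 17.3
Sorted: 3.7, 4.7, 5.5, 6.9, 12.0, 17.3, 19.7, 22.9
Best 4: 3.7, 4.7, 5.5, 6.9
Average of best = 20.8 / 4 = 5.2
Raw index = 5.2 * 0.96 = 4.992
Handicap index = round(4.992, 1) = 5.0

5.0


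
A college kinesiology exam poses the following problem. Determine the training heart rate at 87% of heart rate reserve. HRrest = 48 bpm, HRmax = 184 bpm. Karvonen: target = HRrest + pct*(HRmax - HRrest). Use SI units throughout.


Target = HRrest + pct*(HRmax - HRrest)
Heart rate reserve = HRmax - HRrest = 184 - 48 = 136 bpm
Fraction = 87% = 0.87
Target = 48 + 0.87 * 136
Target = 48 + 118.32 = 166.32 bpm

166.32 bpm


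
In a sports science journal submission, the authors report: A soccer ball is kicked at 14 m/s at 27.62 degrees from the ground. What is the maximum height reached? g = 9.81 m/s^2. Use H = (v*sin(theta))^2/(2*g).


H = (v*sin(theta))^2 / (2*g)
vy = v*sin(theta) = 14 * sin(27.62 deg) = 6.4905 m/s
H = vy^2 / (2*g) = 42.1263 / (2*9.81)
H = 42.1263 / 19.62 = 2.1471 m

2.1471 m


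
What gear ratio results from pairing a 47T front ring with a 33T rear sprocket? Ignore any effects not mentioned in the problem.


GR = front_teeth / rear_teeth
GR = 47 / 33
GR = 1.4242

1.4242


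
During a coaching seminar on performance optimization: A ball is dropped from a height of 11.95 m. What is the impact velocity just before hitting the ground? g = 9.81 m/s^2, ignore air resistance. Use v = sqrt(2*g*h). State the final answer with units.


v = sqrt(2 * g * h)
v = sqrt(2 * 9.81 * 11.95)
v = sqrt(234.459) = 15.3121 m/s

15.3121 m/s


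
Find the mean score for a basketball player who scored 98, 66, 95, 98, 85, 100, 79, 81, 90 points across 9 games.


Average = sum / n
Sum = 792
Average = 792 / 9 = 88

88


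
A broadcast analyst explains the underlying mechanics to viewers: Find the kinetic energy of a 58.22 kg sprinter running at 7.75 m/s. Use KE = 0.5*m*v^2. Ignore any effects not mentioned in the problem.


KE = 0.5 * m * v^2
KE = 0.5 * 58.22 * 7.75^2
KE = 0.5 * 58.22 * 60.0625 = 1748.4194 J

1748.4194 J


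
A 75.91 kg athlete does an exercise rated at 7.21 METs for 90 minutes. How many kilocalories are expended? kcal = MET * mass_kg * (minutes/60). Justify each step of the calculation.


kcal = MET * mass * time_hr
Convert time: 90 min = 1.5 hr
kcal = 7.21 * 75.91 * 1.5
kcal = 820.9667 kcal

820.9667 kcal


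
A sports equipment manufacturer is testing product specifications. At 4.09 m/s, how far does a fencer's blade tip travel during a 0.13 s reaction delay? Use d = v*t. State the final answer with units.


d = v * t
d = 4.09 * 0.13
d = 0.5317 m

0.5317 m


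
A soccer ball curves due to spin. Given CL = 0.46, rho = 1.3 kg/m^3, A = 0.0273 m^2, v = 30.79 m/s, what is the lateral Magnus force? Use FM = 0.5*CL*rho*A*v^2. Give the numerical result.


FM = 0.5 * CL * rho * A * v^2
FM = 0.5 * 0.46 * 1.3 * 0.0273 * 30.79^2
v^2 = 948.0241
FM = 0.5 * 0.46 * 1.3 * 0.0273 * 948.0241 = 7.7384 N

7.7384 N


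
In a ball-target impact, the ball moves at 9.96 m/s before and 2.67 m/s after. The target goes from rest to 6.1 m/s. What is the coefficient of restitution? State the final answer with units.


e = (v2_after - v1_after) / (v1_before - v2_before)
Numerator = 6.1 - 2.67 = 3.43
Denominator = 9.96 - 0 = 9.96
e = 3.43 / 9.96 = 0.3444

0.3444


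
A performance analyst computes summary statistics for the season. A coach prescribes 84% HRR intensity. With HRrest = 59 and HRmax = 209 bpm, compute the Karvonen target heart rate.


Target = HRrest + pct*(HRmax - HRrest)
Heart rate reserve = HRmax - HRrest = 209 - 59 = 150 bpm
Fraction = 84% = 0.84
Target = 59 + 0.84 * 150
Target = 59 + 126 = 185 bpm

185 bpm


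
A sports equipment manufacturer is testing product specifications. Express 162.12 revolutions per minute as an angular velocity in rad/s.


omega = RPM * 2 * pi / 60
omega = 162.12 * 2 * 3.14159 / 60
omega = 1018.63 / 60 = 16.9772 rad/s

16.9772 rad/s


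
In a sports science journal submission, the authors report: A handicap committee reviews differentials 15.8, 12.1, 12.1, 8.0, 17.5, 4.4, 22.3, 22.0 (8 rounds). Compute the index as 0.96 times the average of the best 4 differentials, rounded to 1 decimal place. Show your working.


All differentials: 15.8, 12.1, 12.1, 8.0, 17.5, 4.4, 22.3, 22.0
Sorted: 4.4, 8.0, 12.1, 12.1, 15.8, 17.5, 22.0, 22.3
Best 4: 4.4, 8.0, 12.1, 12.1
Average of best = 36.6 / 4 = 9.15
Raw index = 9.15 * 0.96 = 8.784
Handicap index = round(8.784, 1) = 8.8

8.8


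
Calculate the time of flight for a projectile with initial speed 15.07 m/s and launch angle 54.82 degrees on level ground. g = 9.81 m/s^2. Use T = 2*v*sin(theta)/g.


T = 2*v*sin(theta)/g
sin(theta) = sin(54.82 deg) = 0.8173
T = 2*15.07*0.8173 / 9.81
T = 24.6348 / 9.81 = 2.5112 s

2.5112 s


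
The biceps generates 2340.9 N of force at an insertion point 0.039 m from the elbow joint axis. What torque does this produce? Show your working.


tau = F * d
tau = 2340.9 * 0.039
tau = 91.2951 N*m

91.2951 N*m


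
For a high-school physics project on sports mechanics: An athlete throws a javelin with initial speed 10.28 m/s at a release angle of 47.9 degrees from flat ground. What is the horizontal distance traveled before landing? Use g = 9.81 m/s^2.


R = v^2 * sin(2*theta) / g
Convert angle to radians: theta = 47.9 deg = 0.836 rad
sin(2*theta) = sin(1.672) = 0.9949
R = 10.28^2 * 0.9949 / 9.81
R = 105.6784 * 0.9949 / 9.81 = 10.7174 m

10.7174 m


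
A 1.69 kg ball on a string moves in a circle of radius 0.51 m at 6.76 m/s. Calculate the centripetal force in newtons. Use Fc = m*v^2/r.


Fc = m * v^2 / r
v^2 = 6.76^2 = 45.6976
Fc = 1.69 * 45.6976 / 0.51
Fc = 77.2289 / 0.51 = 151.4293 N

151.4293 N


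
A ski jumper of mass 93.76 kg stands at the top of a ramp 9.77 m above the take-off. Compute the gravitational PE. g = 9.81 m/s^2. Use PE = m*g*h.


PE = m * g * h
PE = 93.76 * 9.81 * 9.77
PE = 919.7856 * 9.77 = 8986.3053 J

8986.3053 J


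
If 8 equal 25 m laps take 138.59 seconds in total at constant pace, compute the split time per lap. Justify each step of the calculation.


Split time = total_time / n_laps = 138.59 / 8
Split time = 17.3238 s per lap

17.3238 s


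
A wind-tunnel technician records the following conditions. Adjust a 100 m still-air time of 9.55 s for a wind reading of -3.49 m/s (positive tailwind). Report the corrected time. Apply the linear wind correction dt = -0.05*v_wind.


dt = -0.05 * v_wind = -0.05 * -3.49 = 0.1745 s
t_corrected = t_still + dt = 9.55 + (0.1745)
t_corrected = 9.7245 s

9.7245 s


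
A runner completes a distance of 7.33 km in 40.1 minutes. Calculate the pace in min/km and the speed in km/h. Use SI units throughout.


Pace = time / distance = 40.1 min / 7.33 km = 5.4707 min/km
Speed = distance / time_in_hours = 7.33 / 0.6683 hr
Speed = 10.9676 km/h

5.4707 min/km, 10.9676 km/h


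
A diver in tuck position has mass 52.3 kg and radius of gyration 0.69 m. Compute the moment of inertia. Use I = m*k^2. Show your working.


I = m * k^2
I = 52.3 * 0.69^2
I = 52.3 * 0.4761 = 24.9 kg*m^2

24.9 kg*m^2


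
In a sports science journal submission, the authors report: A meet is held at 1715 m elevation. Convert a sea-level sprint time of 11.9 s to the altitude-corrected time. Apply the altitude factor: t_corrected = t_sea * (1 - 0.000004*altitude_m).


Correction factor = 1 - 0.000004 * 1715 = 0.99314
t_corrected = t_sea * factor = 11.9 * 0.99314
t_corrected = 11.8184 s

11.8184 s


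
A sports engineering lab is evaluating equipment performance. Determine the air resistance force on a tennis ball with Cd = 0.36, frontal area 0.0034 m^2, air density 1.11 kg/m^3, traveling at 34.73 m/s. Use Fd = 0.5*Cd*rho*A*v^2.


Fd = 0.5 * Cd * rho * A * v^2
Fd = 0.5 * 0.36 * 1.11 * 0.0034 * 34.73^2
v^2 = 1206.1729
Fd = 0.5 * 0.36 * 1.11 * 0.0034 * 1206.1729 = 0.8194 N

0.8194 N


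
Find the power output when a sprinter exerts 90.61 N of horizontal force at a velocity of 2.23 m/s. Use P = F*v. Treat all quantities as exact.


P = F * v
P = 90.61 * 2.23
P = 202.0603 W

202.0603 W


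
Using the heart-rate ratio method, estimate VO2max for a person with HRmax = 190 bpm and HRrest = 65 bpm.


VO2max = 15.3 * HRmax / HRrest
VO2max = 15.3 * 190 / 65
VO2max = 2907 / 65 = 44.7231 mL/kg/min

44.7231 mL/kg/min


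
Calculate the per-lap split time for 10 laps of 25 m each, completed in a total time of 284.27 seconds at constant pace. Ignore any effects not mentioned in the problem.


Split time = total_time / n_laps = 284.27 / 10
Split time = 28.427 s per lap

28.427 s


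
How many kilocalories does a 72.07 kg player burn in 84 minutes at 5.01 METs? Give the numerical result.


kcal = MET * mass * time_hr
Convert time: 84 min = 1.4 hr
kcal = 5.01 * 72.07 * 1.4
kcal = 505.499 kcal

505.499 kcal


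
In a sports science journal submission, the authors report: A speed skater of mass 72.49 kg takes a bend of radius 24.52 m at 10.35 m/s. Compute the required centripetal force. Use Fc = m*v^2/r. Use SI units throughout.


Fc = m * v^2 / r
v^2 = 10.35^2 = 107.1225
Fc = 72.49 * 107.1225 / 24.52
Fc = 7765.31 / 24.52 = 316.6929 N

316.6929 N


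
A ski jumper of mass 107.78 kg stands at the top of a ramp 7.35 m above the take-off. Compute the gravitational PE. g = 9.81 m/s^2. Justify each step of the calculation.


PE = m * g * h
PE = 107.78 * 9.81 * 7.35
PE = 1057.3218 * 7.35 = 7771.3152 J

7771.3152 J


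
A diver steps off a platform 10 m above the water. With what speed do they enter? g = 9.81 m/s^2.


v = sqrt(2 * g * h)
v = sqrt(2 * 9.81 * 10)
v = sqrt(196.2) = 14.0071 m/s

14.0071 m/s


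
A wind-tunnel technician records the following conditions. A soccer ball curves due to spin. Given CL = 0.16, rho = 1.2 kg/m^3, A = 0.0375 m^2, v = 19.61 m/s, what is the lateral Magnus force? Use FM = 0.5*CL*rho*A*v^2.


FM = 0.5 * CL * rho * A * v^2
FM = 0.5 * 0.16 * 1.2 * 0.0375 * 19.61^2
v^2 = 384.5521
FM = 0.5 * 0.16 * 1.2 * 0.0375 * 384.5521 = 1.3844 N

1.3844 N


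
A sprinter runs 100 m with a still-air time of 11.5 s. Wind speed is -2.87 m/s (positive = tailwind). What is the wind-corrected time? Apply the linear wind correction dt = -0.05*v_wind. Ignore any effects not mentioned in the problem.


dt = -0.05 * v_wind = -0.05 * -2.87 = 0.1435 s
t_corrected = t_still + dt = 11.5 + (0.1435)
t_corrected = 11.6435 s

11.6435 s


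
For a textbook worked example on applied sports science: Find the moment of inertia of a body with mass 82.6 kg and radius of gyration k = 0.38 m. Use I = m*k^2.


I = m * k^2
I = 82.6 * 0.38^2
I = 82.6 * 0.1444 = 11.9274 kg*m^2

11.9274 kg*m^2


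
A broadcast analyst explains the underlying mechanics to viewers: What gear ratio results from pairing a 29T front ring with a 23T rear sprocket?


GR = front_teeth / rear_teeth
GR = 29 / 23
GR = 1.2609

1.2609


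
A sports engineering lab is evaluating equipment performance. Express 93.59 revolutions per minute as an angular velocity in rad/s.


omega = RPM * 2 * pi / 60
omega = 93.59 * 2 * 3.14159 / 60
omega = 588.0433 / 60 = 9.8007 rad/s

9.8007 rad/s


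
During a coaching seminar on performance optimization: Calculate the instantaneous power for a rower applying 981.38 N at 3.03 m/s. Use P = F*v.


P = F * v
P = 981.38 * 3.03
P = 2973.5814 W

2973.5814 W


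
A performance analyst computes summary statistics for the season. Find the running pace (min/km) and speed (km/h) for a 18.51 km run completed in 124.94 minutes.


Pace = time / distance = 124.94 min / 18.51 km = 6.7499 min/km
Speed = distance / time_in_hours = 18.51 / 2.0823 hr
Speed = 8.8891 km/h

6.7499 min/km, 8.8891 km/h


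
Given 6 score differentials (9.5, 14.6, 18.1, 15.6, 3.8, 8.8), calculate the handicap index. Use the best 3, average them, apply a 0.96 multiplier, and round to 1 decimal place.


All differentials: 9.5, 14.6, 18.1, 15.6, 3.8, 8.8
Sorted: 3.8, 8.8, 9.5, 14.6, 15.6, 18.1
Best 3: 3.8, 8.8, 9.5
Average of best = 22.1 / 3 = 7.3667
Raw index = 7.3667 * 0.96 = 7.072
Handicap index = round(7.072, 1) = 7.1

7.1


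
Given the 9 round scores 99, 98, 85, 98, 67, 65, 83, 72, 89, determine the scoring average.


Average = sum / n
Sum = 756
Average = 756 / 9 = 84

84


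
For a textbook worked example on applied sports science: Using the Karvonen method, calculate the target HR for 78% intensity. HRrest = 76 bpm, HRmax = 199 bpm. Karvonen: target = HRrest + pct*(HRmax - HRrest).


Target = HRrest + pct*(HRmax - HRrest)
Heart rate reserve = HRmax - HRrest = 199 - 76 = 123 bpm
Fraction = 78% = 0.78
Target = 76 + 0.78 * 123
Target = 76 + 95.94 = 171.94 bpm

171.94 bpm


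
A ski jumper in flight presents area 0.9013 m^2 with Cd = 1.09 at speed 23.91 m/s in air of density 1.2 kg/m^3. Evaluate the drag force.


Fd = 0.5 * Cd * rho * A * v^2
Fd = 0.5 * 1.09 * 1.2 * 0.9013 * 23.91^2
v^2 = 571.6881
Fd = 0.5 * 1.09 * 1.2 * 0.9013 * 571.6881 = 336.9817 N

336.9817 N


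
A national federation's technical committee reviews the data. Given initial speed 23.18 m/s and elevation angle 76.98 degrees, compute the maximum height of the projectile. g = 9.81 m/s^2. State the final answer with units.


H = (v*sin(theta))^2 / (2*g)
vy = v*sin(theta) = 23.18 * sin(76.98 deg) = 22.5841 m/s
H = vy^2 / (2*g) = 510.0405 / (2*9.81)
H = 510.0405 / 19.62 = 25.9959 m

25.9959 m


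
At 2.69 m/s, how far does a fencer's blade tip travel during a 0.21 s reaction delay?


d = v * t
d = 2.69 * 0.21
d = 0.5649 m

0.5649 m


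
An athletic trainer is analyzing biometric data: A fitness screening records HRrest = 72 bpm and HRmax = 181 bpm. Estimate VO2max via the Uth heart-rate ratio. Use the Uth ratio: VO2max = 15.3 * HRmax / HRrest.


VO2max = 15.3 * HRmax / HRrest
VO2max = 15.3 * 181 / 72
VO2max = 2769.3 / 72 = 38.4625 mL/kg/min

38.4625 mL/kg/min


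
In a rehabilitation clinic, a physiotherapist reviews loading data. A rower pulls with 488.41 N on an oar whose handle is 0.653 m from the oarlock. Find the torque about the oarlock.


tau = F * d
tau = 488.41 * 0.653
tau = 318.9317 N*m

318.9317 N*m


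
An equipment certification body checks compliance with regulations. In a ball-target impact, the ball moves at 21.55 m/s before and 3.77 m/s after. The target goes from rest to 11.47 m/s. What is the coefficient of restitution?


e = (v2_after - v1_after) / (v1_before - v2_before)
Numerator = 11.47 - 3.77 = 7.7
Denominator = 21.55 - 0 = 21.55
e = 7.7 / 21.55 = 0.3573

0.3573


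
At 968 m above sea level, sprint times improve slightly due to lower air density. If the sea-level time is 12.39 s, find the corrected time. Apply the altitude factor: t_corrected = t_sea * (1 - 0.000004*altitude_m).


Correction factor = 1 - 0.000004 * 968 = 0.996128
t_corrected = t_sea * factor = 12.39 * 0.996128
t_corrected = 12.342 s

12.342 s


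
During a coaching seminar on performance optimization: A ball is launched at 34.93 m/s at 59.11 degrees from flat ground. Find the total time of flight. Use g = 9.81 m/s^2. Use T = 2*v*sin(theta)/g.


T = 2*v*sin(theta)/g
sin(theta) = sin(59.11 deg) = 0.8582
T = 2*34.93*0.8582 / 9.81
T = 59.9507 / 9.81 = 6.1112 s

6.1112 s


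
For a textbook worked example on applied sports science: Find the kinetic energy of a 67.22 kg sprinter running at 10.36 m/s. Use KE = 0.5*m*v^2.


KE = 0.5 * m * v^2
KE = 0.5 * 67.22 * 10.36^2
KE = 0.5 * 67.22 * 107.3296 = 3607.3479 J

3607.3479 J


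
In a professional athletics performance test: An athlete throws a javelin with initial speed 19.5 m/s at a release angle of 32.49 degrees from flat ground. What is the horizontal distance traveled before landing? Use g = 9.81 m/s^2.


R = v^2 * sin(2*theta) / g
Convert angle to radians: theta = 32.49 deg = 0.5671 rad
sin(2*theta) = sin(1.1341) = 0.9062
R = 19.5^2 * 0.9062 / 9.81
R = 380.25 * 0.9062 / 9.81 = 35.1241 m

35.1241 m


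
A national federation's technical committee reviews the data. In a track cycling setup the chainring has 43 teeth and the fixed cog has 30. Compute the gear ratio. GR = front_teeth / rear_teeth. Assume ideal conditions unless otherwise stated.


GR = front_teeth / rear_teeth
GR = 43 / 30
GR = 1.4333

1.4333


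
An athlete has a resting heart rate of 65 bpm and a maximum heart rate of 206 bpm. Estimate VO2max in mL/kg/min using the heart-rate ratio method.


VO2max = 15.3 * HRmax / HRrest
VO2max = 15.3 * 206 / 65
VO2max = 3151.8 / 65 = 48.4892 mL/kg/min

48.4892 mL/kg/min


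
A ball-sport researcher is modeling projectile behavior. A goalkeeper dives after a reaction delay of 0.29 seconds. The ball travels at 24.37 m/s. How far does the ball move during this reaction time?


d = v * t
d = 24.37 * 0.29
d = 7.0673 m

7.0673 m


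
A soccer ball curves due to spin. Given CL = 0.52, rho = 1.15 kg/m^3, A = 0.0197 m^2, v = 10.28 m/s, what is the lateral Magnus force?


FM = 0.5 * CL * rho * A * v^2
FM = 0.5 * 0.52 * 1.15 * 0.0197 * 10.28^2
v^2 = 105.6784
FM = 0.5 * 0.52 * 1.15 * 0.0197 * 105.6784 = 0.6225 N

0.6225 N


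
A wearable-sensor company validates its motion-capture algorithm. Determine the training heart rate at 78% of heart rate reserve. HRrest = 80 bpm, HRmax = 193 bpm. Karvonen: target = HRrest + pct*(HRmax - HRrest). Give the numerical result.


Target = HRrest + pct*(HRmax - HRrest)
Heart rate reserve = HRmax - HRrest = 193 - 80 = 113 bpm
Fraction = 78% = 0.78
Target = 80 + 0.78 * 113
Target = 80 + 88.14 = 168.14 bpm

168.14 bpm


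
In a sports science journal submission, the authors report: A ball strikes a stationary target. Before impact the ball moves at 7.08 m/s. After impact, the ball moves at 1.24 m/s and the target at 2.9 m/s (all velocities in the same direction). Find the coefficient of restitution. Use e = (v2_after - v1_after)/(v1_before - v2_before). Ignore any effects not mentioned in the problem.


e = (v2_after - v1_after) / (v1_before - v2_before)
Numerator = 2.9 - 1.24 = 1.66
Denominator = 7.08 - 0 = 7.08
e = 1.66 / 7.08 = 0.2345

0.2345


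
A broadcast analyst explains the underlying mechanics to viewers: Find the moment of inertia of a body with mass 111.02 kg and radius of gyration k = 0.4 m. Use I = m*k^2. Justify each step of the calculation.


I = m * k^2
I = 111.02 * 0.4^2
I = 111.02 * 0.16 = 17.7632 kg*m^2

17.7632 kg*m^2


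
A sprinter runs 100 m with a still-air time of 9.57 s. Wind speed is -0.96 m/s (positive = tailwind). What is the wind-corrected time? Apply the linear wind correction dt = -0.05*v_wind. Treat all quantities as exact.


dt = -0.05 * v_wind = -0.05 * -0.96 = 0.048 s
t_corrected = t_still + dt = 9.57 + (0.048)
t_corrected = 9.618 s

9.618 s


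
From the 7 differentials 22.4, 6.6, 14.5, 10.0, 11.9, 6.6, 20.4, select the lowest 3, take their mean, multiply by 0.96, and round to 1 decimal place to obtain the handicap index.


All differentials: 22.4, 6.6, 14.5, 10.0, 11.9, 6.6, 20.4
Sorted: 6.6, 6.6, 10.0, 11.9, 14.5, 20.4, 22.4
Best 3: 6.6, 6.6, 10.0
Average of best = 23.2 / 3 = 7.7333
Raw index = 7.7333 * 0.96 = 7.424
Handicap index = round(7.424, 1) = 7.4

7.4


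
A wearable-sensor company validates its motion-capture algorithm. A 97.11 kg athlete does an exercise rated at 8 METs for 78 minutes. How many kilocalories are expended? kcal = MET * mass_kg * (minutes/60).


kcal = MET * mass * time_hr
Convert time: 78 min = 1.3 hr
kcal = 8 * 97.11 * 1.3
kcal = 1009.944 kcal

1009.944 kcal


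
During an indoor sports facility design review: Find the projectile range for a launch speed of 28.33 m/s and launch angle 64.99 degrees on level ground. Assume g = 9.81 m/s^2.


R = v^2 * sin(2*theta) / g
Convert angle to radians: theta = 64.99 deg = 1.1343 rad
sin(2*theta) = sin(2.2686) = 0.7663
R = 28.33^2 * 0.7663 / 9.81
R = 802.5889 * 0.7663 / 9.81 = 62.691 m

62.691 m


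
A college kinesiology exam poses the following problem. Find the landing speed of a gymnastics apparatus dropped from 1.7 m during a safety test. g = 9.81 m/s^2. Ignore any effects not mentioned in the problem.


v = sqrt(2 * g * h)
v = sqrt(2 * 9.81 * 1.7)
v = sqrt(33.354) = 5.7753 m/s

5.7753 m/s


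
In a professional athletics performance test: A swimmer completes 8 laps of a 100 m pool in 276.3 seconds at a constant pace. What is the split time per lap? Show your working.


Split time = total_time / n_laps = 276.3 / 8
Split time = 34.5375 s per lap

34.5375 s


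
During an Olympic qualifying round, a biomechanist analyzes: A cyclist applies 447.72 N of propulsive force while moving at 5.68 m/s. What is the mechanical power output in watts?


P = F * v
P = 447.72 * 5.68
P = 2543.0496 W

2543.0496 W


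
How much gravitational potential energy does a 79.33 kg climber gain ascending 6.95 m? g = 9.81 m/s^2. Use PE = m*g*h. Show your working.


PE = m * g * h
PE = 79.33 * 9.81 * 6.95
PE = 778.2273 * 6.95 = 5408.6797 J

5408.6797 J


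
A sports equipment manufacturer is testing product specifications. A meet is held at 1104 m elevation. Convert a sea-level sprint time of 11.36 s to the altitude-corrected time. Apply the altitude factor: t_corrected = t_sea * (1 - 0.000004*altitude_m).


Correction factor = 1 - 0.000004 * 1104 = 0.995584
t_corrected = t_sea * factor = 11.36 * 0.995584
t_corrected = 11.3098 s

11.3098 s


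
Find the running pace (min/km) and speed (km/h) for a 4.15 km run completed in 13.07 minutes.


Pace = time / distance = 13.07 min / 4.15 km = 3.1494 min/km
Speed = distance / time_in_hours = 4.15 / 0.2178 hr
Speed = 19.0513 km/h

3.1494 min/km, 19.0513 km/h


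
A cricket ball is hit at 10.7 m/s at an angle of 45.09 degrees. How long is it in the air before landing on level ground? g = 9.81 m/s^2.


T = 2*v*sin(theta)/g
sin(theta) = sin(45.09 deg) = 0.7082
T = 2*10.7*0.7082 / 9.81
T = 15.1558 / 9.81 = 1.5449 s

1.5449 s


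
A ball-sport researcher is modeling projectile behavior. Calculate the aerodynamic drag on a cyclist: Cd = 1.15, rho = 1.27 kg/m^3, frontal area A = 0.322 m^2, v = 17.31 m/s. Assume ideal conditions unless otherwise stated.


Fd = 0.5 * Cd * rho * A * v^2
Fd = 0.5 * 1.15 * 1.27 * 0.322 * 17.31^2
v^2 = 299.6361
Fd = 0.5 * 1.15 * 1.27 * 0.322 * 299.6361 = 70.4566 N

70.4566 N


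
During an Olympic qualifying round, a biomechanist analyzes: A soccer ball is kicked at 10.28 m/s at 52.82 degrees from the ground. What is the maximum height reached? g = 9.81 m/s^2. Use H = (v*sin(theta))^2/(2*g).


H = (v*sin(theta))^2 / (2*g)
vy = v*sin(theta) = 10.28 * sin(52.82 deg) = 8.1905 m/s
H = vy^2 / (2*g) = 67.0842 / (2*9.81)
H = 67.0842 / 19.62 = 3.4192 m

3.4192 m


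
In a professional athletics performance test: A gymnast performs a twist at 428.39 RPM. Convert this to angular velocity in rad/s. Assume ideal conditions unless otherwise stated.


omega = RPM * 2 * pi / 60
omega = 428.39 * 2 * 3.14159 / 60
omega = 2691.6538 / 60 = 44.8609 rad/s

44.8609 rad/s


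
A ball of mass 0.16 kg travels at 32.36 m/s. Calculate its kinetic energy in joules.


KE = 0.5 * m * v^2
KE = 0.5 * 0.16 * 32.36^2
KE = 0.5 * 0.16 * 1047.1696 = 83.7736 J

83.7736 J


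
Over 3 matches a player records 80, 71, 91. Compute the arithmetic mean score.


Average = sum / n
Sum = 242
Average = 242 / 3 = 80.6667

80.6667


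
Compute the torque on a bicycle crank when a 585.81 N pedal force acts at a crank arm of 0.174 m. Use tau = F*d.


tau = F * d
tau = 585.81 * 0.174
tau = 101.9309 N*m

101.9309 N*m


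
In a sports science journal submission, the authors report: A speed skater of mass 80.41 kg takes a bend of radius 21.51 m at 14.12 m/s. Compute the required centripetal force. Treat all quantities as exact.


Fc = m * v^2 / r
v^2 = 14.12^2 = 199.3744
Fc = 80.41 * 199.3744 / 21.51
Fc = 16031.6955 / 21.51 = 745.3136 N

745.3136 N


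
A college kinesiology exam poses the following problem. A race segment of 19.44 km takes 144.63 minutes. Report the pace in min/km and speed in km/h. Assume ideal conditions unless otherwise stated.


Pace = time / distance = 144.63 min / 19.44 km = 7.4398 min/km
Speed = distance / time_in_hours = 19.44 / 2.4105 hr
Speed = 8.0647 km/h

7.4398 min/km, 8.0647 km/h


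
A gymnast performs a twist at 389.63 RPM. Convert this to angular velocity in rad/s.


omega = RPM * 2 * pi / 60
omega = 389.63 * 2 * 3.14159 / 60
omega = 2448.1175 / 60 = 40.802 rad/s

40.802 rad/s


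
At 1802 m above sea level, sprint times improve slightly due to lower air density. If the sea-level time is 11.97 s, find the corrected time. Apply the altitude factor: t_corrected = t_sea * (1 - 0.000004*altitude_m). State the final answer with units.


Correction factor = 1 - 0.000004 * 1802 = 0.992792
t_corrected = t_sea * factor = 11.97 * 0.992792
t_corrected = 11.8837 s

11.8837 s


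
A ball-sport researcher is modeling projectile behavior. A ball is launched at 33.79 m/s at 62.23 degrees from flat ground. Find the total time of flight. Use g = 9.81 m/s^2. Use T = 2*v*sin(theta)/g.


T = 2*v*sin(theta)/g
sin(theta) = sin(62.23 deg) = 0.8848
T = 2*33.79*0.8848 / 9.81
T = 59.7965 / 9.81 = 6.0955 s

6.0955 s


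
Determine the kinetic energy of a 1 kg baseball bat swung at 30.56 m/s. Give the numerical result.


KE = 0.5 * m * v^2
KE = 0.5 * 1 * 30.56^2
KE = 0.5 * 1 * 933.9136 = 466.9568 J

466.9568 J


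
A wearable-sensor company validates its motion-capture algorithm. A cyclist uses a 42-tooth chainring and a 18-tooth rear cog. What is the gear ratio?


GR = front_teeth / rear_teeth
GR = 42 / 18
GR = 2.3333

2.3333


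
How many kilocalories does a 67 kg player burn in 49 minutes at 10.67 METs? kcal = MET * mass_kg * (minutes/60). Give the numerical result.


kcal = MET * mass * time_hr
Convert time: 49 min = 0.8167 hr
kcal = 10.67 * 67 * 0.8167
kcal = 583.8268 kcal

583.8268 kcal


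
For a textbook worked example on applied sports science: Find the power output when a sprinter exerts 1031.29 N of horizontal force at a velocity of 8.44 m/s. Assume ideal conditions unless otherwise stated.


P = F * v
P = 1031.29 * 8.44
P = 8704.0876 W

8704.0876 W


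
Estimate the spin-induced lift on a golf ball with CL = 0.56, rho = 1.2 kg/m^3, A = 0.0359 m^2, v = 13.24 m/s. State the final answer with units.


FM = 0.5 * CL * rho * A * v^2
FM = 0.5 * 0.56 * 1.2 * 0.0359 * 13.24^2
v^2 = 175.2976
FM = 0.5 * 0.56 * 1.2 * 0.0359 * 175.2976 = 2.1145 N

2.1145 N


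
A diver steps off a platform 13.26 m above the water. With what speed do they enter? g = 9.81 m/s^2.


v = sqrt(2 * g * h)
v = sqrt(2 * 9.81 * 13.26)
v = sqrt(260.1612) = 16.1295 m/s

16.1295 m/s


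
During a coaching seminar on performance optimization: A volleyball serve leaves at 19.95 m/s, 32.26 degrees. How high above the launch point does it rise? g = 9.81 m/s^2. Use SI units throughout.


H = (v*sin(theta))^2 / (2*g)
vy = v*sin(theta) = 19.95 * sin(32.26 deg) = 10.6486 m/s
H = vy^2 / (2*g) = 113.3917 / (2*9.81)
H = 113.3917 / 19.62 = 5.7794 m

5.7794 m


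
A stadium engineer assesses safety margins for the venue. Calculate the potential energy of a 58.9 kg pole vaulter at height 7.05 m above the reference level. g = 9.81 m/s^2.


PE = m * g * h
PE = 58.9 * 9.81 * 7.05
PE = 577.809 * 7.05 = 4073.5534 J

4073.5534 J


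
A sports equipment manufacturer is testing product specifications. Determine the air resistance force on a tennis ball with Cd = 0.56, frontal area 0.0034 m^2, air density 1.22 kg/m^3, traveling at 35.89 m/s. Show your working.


Fd = 0.5 * Cd * rho * A * v^2
Fd = 0.5 * 0.56 * 1.22 * 0.0034 * 35.89^2
v^2 = 1288.0921
Fd = 0.5 * 0.56 * 1.22 * 0.0034 * 1288.0921 = 1.496 N

1.496 N


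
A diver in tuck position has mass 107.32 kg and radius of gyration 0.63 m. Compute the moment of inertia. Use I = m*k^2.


I = m * k^2
I = 107.32 * 0.63^2
I = 107.32 * 0.3969 = 42.5953 kg*m^2

42.5953 kg*m^2


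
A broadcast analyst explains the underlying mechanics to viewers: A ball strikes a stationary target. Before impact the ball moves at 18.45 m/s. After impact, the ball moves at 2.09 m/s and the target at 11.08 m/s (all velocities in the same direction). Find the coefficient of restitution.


e = (v2_after - v1_after) / (v1_before - v2_before)
Numerator = 11.08 - 2.09 = 8.99
Denominator = 18.45 - 0 = 18.45
e = 8.99 / 18.45 = 0.4873

0.4873


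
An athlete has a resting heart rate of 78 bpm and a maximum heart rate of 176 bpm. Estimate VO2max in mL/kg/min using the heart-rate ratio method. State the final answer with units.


VO2max = 15.3 * HRmax / HRrest
VO2max = 15.3 * 176 / 78
VO2max = 2692.8 / 78 = 34.5231 mL/kg/min

34.5231 mL/kg/min


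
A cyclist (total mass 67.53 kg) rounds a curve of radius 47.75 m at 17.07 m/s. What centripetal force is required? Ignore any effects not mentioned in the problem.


Fc = m * v^2 / r
v^2 = 17.07^2 = 291.3849
Fc = 67.53 * 291.3849 / 47.75
Fc = 19677.2223 / 47.75 = 412.0884 N

412.0884 N


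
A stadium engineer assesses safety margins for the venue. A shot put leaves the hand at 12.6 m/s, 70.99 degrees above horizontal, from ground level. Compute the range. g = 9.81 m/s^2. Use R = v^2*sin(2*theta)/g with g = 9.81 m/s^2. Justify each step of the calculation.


R = v^2 * sin(2*theta) / g
Convert angle to radians: theta = 70.99 deg = 1.239 rad
sin(2*theta) = sin(2.478) = 0.6159
R = 12.6^2 * 0.6159 / 9.81
R = 158.76 * 0.6159 / 9.81 = 9.968 m

9.968 m


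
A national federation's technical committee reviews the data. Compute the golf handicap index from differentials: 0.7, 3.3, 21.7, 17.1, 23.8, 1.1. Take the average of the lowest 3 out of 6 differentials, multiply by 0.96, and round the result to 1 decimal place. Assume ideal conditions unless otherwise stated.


All differentials: 0.7, 3.3, 21.7, 17.1, 23.8, 1.1
Sorted: 0.7, 1.1, 3.3, 17.1, 21.7, 23.8
Best 3: 0.7, 1.1, 3.3
Average of best = 5.1 / 3 = 1.7
Raw index = 1.7 * 0.96 = 1.632
Handicap index = round(1.632, 1) = 1.6

1.6


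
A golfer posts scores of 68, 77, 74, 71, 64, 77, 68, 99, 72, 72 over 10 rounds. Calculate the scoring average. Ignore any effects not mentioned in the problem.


Average = sum / n
Sum = 742
Average = 742 / 10 = 74.2

74.2


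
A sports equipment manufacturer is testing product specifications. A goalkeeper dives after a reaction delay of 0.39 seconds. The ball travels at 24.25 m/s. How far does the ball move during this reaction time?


d = v * t
d = 24.25 * 0.39
d = 9.4575 m

9.4575 m


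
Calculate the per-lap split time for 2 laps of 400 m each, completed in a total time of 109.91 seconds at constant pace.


Split time = total_time / n_laps = 109.91 / 2
Split time = 54.955 s per lap

54.955 s


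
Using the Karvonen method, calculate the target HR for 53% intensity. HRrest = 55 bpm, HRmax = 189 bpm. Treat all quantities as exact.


Target = HRrest + pct*(HRmax - HRrest)
Heart rate reserve = HRmax - HRrest = 189 - 55 = 134 bpm
Fraction = 53% = 0.53
Target = 55 + 0.53 * 134
Target = 55 + 71.02 = 126.02 bpm

126.02 bpm


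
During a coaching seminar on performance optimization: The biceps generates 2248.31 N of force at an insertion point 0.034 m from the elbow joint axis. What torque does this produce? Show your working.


tau = F * d
tau = 2248.31 * 0.034
tau = 76.4425 N*m

76.4425 N*m


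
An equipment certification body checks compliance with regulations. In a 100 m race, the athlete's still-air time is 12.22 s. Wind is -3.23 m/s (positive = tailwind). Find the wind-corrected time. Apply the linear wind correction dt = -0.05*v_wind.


dt = -0.05 * v_wind = -0.05 * -3.23 = 0.1615 s
t_corrected = t_still + dt = 12.22 + (0.1615)
t_corrected = 12.3815 s

12.3815 s


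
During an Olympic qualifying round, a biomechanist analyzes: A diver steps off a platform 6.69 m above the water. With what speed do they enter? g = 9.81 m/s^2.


v = sqrt(2 * g * h)
v = sqrt(2 * 9.81 * 6.69)
v = sqrt(131.2578) = 11.4568 m/s

11.4568 m/s


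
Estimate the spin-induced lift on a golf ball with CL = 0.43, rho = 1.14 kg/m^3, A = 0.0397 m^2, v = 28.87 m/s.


FM = 0.5 * CL * rho * A * v^2
FM = 0.5 * 0.43 * 1.14 * 0.0397 * 28.87^2
v^2 = 833.4769
FM = 0.5 * 0.43 * 1.14 * 0.0397 * 833.4769 = 8.1101 N

8.1101 N


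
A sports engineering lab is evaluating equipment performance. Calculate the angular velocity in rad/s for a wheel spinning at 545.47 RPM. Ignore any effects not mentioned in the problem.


omega = RPM * 2 * pi / 60
omega = 545.47 * 2 * 3.14159 / 60
omega = 3427.2891 / 60 = 57.1215 rad/s

57.1215 rad/s


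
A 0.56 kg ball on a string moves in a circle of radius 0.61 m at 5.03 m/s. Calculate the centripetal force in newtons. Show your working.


Fc = m * v^2 / r
v^2 = 5.03^2 = 25.3009
Fc = 0.56 * 25.3009 / 0.61
Fc = 14.1685 / 0.61 = 23.2271 N

23.2271 N


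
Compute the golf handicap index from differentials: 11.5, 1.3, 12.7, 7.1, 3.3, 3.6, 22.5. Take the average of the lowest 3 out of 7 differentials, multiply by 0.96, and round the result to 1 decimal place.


All differentials: 11.5, 1.3, 12.7, 7.1, 3.3, 3.6, 22.5
Sorted: 1.3, 3.3, 3.6, 7.1, 11.5, 12.7, 22.5
Best 3: 1.3, 3.3, 3.6
Average of best = 8.2 / 3 = 2.7333
Raw index = 2.7333 * 0.96 = 2.624
Handicap index = round(2.624, 1) = 2.6

2.6


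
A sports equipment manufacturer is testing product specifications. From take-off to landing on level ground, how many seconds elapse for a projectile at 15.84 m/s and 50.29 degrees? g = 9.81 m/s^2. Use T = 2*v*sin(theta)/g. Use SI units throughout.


T = 2*v*sin(theta)/g
sin(theta) = sin(50.29 deg) = 0.7693
T = 2*15.84*0.7693 / 9.81
T = 24.371 / 9.81 = 2.4843 s

2.4843 s


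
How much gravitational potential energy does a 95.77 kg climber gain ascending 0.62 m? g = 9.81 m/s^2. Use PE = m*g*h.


PE = m * g * h
PE = 95.77 * 9.81 * 0.62
PE = 939.5037 * 0.62 = 582.4923 J

582.4923 J


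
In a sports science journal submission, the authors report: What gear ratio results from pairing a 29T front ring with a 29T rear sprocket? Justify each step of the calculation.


GR = front_teeth / rear_teeth
GR = 29 / 29
GR = 1

1
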